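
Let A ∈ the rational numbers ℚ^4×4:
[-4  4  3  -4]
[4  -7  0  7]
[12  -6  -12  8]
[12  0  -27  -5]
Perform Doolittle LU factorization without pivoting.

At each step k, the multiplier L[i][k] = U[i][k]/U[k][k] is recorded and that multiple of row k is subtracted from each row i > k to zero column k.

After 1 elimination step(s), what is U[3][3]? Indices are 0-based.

U[3][3] = -17

k=0: U[0][0]=-4
  eliminate (1,0): mult=-1, new row 1: (0, -3, 3, 3); set L[1][0]=-1
  eliminate (2,0): mult=-3, new row 2: (0, 6, -3, -4); set L[2][0]=-3
  eliminate (3,0): mult=-3, new row 3: (0, 12, -18, -17); set L[3][0]=-3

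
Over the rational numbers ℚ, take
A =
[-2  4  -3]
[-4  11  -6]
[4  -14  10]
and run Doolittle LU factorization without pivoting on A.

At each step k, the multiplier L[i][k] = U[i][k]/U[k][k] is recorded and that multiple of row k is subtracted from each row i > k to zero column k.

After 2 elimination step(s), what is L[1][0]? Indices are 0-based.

L[1][0] = 2

[col 0] pivot -2
  R1 -= 2*R0 → (0, 3, 0)  (L[1][0] := 2)
  R2 -= -2*R0 → (0, -6, 4)  (L[2][0] := -2)
[col 1] pivot 3
  R2 -= -2*R1 → (0, 0, 4)  (L[2][1] := -2)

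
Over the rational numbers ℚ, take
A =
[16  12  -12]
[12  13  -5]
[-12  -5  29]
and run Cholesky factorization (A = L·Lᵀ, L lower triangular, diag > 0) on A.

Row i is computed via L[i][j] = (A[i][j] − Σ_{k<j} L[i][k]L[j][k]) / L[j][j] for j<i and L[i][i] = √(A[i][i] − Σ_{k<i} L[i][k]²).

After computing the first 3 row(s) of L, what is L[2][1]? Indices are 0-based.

Step 1: L[0][0] = √(16) = 4.
  L[1][0] = (12) / L[0][0] = 3.
Step 2: L[1][1] = √(4) = 2.
  L[2][0] = (-12) / L[0][0] = -3.
  L[2][1] = (4) / L[1][1] = 2.
Step 3: L[2][2] = √(16) = 4.

L[2][1] = 2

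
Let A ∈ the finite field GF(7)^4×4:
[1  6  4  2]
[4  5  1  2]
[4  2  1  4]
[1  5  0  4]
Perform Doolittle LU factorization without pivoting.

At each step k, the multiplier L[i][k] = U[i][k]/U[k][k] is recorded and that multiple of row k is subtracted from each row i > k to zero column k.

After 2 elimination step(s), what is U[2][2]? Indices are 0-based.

Step 1: pivot at (0,0) is 1.
  row1 ← row1 − (4)·row0  ⇒  L[1][0]=4, U row1=(0, 2, 6, 1)
  row2 ← row2 − (4)·row0  ⇒  L[2][0]=4, U row2=(0, 6, 6, 3)
  row3 ← row3 − (1)·row0  ⇒  L[3][0]=1, U row3=(0, 6, 3, 2)
Step 2: pivot at (1,1) is 2.
  row2 ← row2 − (3)·row1  ⇒  L[2][1]=3, U row2=(0, 0, 2, 0)
  row3 ← row3 − (3)·row1  ⇒  L[3][1]=3, U row3=(0, 0, 6, 6)

U[2][2] = 2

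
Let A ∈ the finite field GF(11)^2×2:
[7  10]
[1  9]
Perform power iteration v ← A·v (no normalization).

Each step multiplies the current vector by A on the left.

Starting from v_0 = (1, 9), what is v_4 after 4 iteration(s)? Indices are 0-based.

v_0 = (1, 9).
v_1 = A·v_0 = (9, 5).
v_2 = A·v_1 = (3, 10).
v_3 = A·v_2 = (0, 5).
v_4 = A·v_3 = (6, 1).

v_4 = (6, 1)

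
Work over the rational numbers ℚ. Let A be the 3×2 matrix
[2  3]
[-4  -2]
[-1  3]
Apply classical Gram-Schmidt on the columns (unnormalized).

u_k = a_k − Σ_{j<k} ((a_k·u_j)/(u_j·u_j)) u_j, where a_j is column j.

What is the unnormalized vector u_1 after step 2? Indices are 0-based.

u_1 = (41/21, 2/21, 74/21)

Step 1: u_0 = a_0 = (2, -4, -1).
Step 2: u_1 = a_1 − (11/21)·u_0 = (41/21, 2/21, 74/21).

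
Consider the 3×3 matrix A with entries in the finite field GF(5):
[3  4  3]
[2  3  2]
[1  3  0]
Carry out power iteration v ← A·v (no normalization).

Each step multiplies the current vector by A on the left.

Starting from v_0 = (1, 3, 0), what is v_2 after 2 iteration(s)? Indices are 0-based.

v_0 = (1, 3, 0).
v_1 = A·v_0 = (0, 1, 0).
v_2 = A·v_1 = (4, 3, 3).

v_2 = (4, 3, 3)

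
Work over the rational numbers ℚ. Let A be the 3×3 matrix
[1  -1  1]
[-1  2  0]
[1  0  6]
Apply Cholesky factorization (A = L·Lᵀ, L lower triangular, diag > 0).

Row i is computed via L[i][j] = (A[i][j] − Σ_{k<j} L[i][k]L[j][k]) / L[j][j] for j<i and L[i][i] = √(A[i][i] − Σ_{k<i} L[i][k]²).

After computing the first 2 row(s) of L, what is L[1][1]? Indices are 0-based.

Step 1: L[0][0] = √(1) = 1.
  L[1][0] = (-1) / L[0][0] = -1.
Step 2: L[1][1] = √(1) = 1.

L[1][1] = 1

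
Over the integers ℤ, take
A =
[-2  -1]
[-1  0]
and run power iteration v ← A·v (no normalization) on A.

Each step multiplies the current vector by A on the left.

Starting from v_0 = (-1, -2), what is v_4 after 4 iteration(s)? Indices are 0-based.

v_0 = (-1, -2).
v_1 = A·v_0 = (4, 1).
v_2 = A·v_1 = (-9, -4).
v_3 = A·v_2 = (22, 9).
v_4 = A·v_3 = (-53, -22).

v_4 = (-53, -22)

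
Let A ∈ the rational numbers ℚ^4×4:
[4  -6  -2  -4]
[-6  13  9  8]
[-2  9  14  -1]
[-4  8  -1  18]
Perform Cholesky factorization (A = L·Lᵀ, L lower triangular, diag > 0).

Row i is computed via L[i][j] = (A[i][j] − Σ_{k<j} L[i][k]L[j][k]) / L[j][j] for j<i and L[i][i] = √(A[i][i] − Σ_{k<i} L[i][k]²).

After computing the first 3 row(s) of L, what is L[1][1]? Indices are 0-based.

L[1][1] = 2

Step 1: L[0][0] = √(4) = 2.
  L[1][0] = (-6) / L[0][0] = -3.
Step 2: L[1][1] = √(4) = 2.
  L[2][0] = (-2) / L[0][0] = -1.
  L[2][1] = (6) / L[1][1] = 3.
Step 3: L[2][2] = √(4) = 2.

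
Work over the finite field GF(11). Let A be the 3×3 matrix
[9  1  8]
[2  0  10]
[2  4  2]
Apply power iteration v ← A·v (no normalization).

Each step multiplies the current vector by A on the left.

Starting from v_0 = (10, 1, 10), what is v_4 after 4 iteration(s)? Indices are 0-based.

v_4 = (0, 1, 1)

v_0 = (10, 1, 10).
v_1 = A·v_0 = (6, 10, 0).
v_2 = A·v_1 = (9, 1, 8).
v_3 = A·v_2 = (3, 10, 5).
v_4 = A·v_3 = (0, 1, 1).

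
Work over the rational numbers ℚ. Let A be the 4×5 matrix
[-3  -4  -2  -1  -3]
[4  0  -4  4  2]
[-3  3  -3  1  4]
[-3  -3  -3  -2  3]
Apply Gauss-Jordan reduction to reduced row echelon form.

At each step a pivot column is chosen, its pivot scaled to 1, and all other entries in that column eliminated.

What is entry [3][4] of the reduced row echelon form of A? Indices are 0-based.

M[3][4] = -60/23

step 1: normalize row 0 (÷-3) = (1, 4/3, 2/3, 1/3, 1)
  row 1: subtract 4×row0 = (0, -16/3, -20/3, 8/3, -2)
  row 2: subtract -3×row0 = (0, 7, -1, 2, 7)
  row 3: subtract -3×row0 = (0, 1, -1, -1, 6)
step 2: normalize row 1 (÷-16/3) = (0, 1, 5/4, -1/2, 3/8)
  row 0: subtract 4/3×row1 = (1, 0, -1, 1, 1/2)
  row 2: subtract 7×row1 = (0, 0, -39/4, 11/2, 35/8)
  row 3: subtract 1×row1 = (0, 0, -9/4, -1/2, 45/8)
step 3: normalize row 2 (÷-39/4) = (0, 0, 1, -22/39, -35/78)
  row 0: subtract -1×row2 = (1, 0, 0, 17/39, 2/39)
  row 1: subtract 5/4×row2 = (0, 1, 0, 8/39, 73/78)
  row 3: subtract -9/4×row2 = (0, 0, 0, -23/13, 60/13)
step 4: normalize row 3 (÷-23/13) = (0, 0, 0, 1, -60/23)
  row 0: subtract 17/39×row3 = (1, 0, 0, 0, 82/69)
  row 1: subtract 8/39×row3 = (0, 1, 0, 0, 203/138)
  row 2: subtract -22/39×row3 = (0, 0, 1, 0, -265/138)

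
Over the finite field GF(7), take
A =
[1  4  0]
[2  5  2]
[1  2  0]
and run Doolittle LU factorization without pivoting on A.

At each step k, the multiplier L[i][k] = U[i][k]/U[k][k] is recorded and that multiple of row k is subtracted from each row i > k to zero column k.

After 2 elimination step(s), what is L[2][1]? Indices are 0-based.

Step 1: pivot at (0,0) is 1.
  row1 ← row1 − (2)·row0  ⇒  L[1][0]=2, U row1=(0, 4, 2)
  row2 ← row2 − (1)·row0  ⇒  L[2][0]=1, U row2=(0, 5, 0)
Step 2: pivot at (1,1) is 4.
  row2 ← row2 − (3)·row1  ⇒  L[2][1]=3, U row2=(0, 0, 1)

L[2][1] = 3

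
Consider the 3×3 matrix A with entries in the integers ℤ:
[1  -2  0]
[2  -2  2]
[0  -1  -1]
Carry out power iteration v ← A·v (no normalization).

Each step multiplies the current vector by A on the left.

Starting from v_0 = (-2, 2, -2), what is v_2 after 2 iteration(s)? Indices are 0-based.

v_0 = (-2, 2, -2).
v_1 = A·v_0 = (-6, -12, 0).
v_2 = A·v_1 = (18, 12, 12).

v_2 = (18, 12, 12)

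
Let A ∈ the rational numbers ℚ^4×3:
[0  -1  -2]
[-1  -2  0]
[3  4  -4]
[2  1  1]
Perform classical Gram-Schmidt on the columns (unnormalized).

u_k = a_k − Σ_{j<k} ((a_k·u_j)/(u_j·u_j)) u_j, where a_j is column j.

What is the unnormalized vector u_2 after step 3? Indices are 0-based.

u_2 = (-63/26, -14/13, -21/13, 49/26)

Step 1: u_0 = a_0 = (0, -1, 3, 2).
Step 2: u_1 = a_1 − (8/7)·u_0 = (-1, -6/7, 4/7, -9/7).
Step 3: u_2 = a_2 − (-5/7)·u_0 − (-11/26)·u_1 = (-63/26, -14/13, -21/13, 49/26).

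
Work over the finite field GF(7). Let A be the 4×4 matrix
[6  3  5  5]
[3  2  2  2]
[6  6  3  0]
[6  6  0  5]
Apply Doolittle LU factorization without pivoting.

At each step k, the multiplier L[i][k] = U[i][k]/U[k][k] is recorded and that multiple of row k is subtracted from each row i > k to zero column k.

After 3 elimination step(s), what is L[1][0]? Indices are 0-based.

L[1][0] = 4

Step 1: pivot at (0,0) is 6.
  row1 ← row1 − (4)·row0  ⇒  L[1][0]=4, U row1=(0, 4, 3, 3)
  row2 ← row2 − (1)·row0  ⇒  L[2][0]=1, U row2=(0, 3, 5, 2)
  row3 ← row3 − (1)·row0  ⇒  L[3][0]=1, U row3=(0, 3, 2, 0)
Step 2: pivot at (1,1) is 4.
  row2 ← row2 − (6)·row1  ⇒  L[2][1]=6, U row2=(0, 0, 1, 5)
  row3 ← row3 − (6)·row1  ⇒  L[3][1]=6, U row3=(0, 0, 5, 3)
Step 3: pivot at (2,2) is 1.
  row3 ← row3 − (5)·row2  ⇒  L[3][2]=5, U row3=(0, 0, 0, 6)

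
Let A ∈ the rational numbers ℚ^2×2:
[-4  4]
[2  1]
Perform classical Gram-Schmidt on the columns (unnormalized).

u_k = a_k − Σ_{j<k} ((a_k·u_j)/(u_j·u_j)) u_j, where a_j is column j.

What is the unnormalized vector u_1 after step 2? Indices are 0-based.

u_1 = (6/5, 12/5)

Step 1: u_0 = a_0 = (-4, 2).
Step 2: u_1 = a_1 − (-7/10)·u_0 = (6/5, 12/5).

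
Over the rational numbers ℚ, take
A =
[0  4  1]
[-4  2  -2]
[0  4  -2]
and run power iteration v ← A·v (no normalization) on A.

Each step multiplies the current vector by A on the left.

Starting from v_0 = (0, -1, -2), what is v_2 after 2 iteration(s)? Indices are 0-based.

v_2 = (8, 28, 8)

v_0 = (0, -1, -2).
v_1 = A·v_0 = (-6, 2, 0).
v_2 = A·v_1 = (8, 28, 8).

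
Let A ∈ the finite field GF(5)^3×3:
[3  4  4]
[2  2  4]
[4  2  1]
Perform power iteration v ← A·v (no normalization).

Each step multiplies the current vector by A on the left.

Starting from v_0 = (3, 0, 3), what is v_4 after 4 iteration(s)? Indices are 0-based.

v_0 = (3, 0, 3).
v_1 = A·v_0 = (1, 3, 0).
v_2 = A·v_1 = (0, 3, 0).
v_3 = A·v_2 = (2, 1, 1).
v_4 = A·v_3 = (4, 0, 1).

v_4 = (4, 0, 1)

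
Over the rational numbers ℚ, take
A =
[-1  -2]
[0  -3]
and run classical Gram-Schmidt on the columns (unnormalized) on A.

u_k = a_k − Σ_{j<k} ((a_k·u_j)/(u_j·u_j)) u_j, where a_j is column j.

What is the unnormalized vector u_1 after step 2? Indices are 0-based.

Step 1: u_0 = a_0 = (-1, 0).
Step 2: u_1 = a_1 − (2)·u_0 = (0, -3).

u_1 = (0, -3)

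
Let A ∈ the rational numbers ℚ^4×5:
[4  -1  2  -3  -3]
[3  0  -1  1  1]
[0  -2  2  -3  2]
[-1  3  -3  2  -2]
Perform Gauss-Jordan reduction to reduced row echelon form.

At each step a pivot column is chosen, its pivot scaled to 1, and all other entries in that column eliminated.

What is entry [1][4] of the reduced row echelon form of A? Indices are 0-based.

step 1: normalize row 0 (÷4) = (1, -1/4, 1/2, -3/4, -3/4)
  row 1: subtract 3×row0 = (0, 3/4, -5/2, 13/4, 13/4)
  row 3: subtract -1×row0 = (0, 11/4, -5/2, 5/4, -11/4)
step 2: normalize row 1 (÷3/4) = (0, 1, -10/3, 13/3, 13/3)
  row 0: subtract -1/4×row1 = (1, 0, -1/3, 1/3, 1/3)
  row 2: subtract -2×row1 = (0, 0, -14/3, 17/3, 32/3)
  row 3: subtract 11/4×row1 = (0, 0, 20/3, -32/3, -44/3)
step 3: normalize row 2 (÷-14/3) = (0, 0, 1, -17/14, -16/7)
  row 0: subtract -1/3×row2 = (1, 0, 0, -1/14, -3/7)
  row 1: subtract -10/3×row2 = (0, 1, 0, 2/7, -23/7)
  row 3: subtract 20/3×row2 = (0, 0, 0, -18/7, 4/7)
step 4: normalize row 3 (÷-18/7) = (0, 0, 0, 1, -2/9)
  row 0: subtract -1/14×row3 = (1, 0, 0, 0, -4/9)
  row 1: subtract 2/7×row3 = (0, 1, 0, 0, -29/9)
  row 2: subtract -17/14×row3 = (0, 0, 1, 0, -23/9)

M[1][4] = -29/9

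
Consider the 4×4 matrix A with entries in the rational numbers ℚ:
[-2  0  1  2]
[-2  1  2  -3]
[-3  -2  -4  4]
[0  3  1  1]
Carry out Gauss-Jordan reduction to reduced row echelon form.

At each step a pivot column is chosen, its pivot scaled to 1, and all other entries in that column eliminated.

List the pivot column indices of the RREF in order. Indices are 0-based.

step 1: normalize row 0 (÷-2) = (1, 0, -1/2, -1)
  row 1: subtract -2×row0 = (0, 1, 1, -5)
  row 2: subtract -3×row0 = (0, -2, -11/2, 1)
step 2: normalize row 1 (÷1) = (0, 1, 1, -5)
  row 2: subtract -2×row1 = (0, 0, -7/2, -9)
  row 3: subtract 3×row1 = (0, 0, -2, 16)
step 3: normalize row 2 (÷-7/2) = (0, 0, 1, 18/7)
  row 0: subtract -1/2×row2 = (1, 0, 0, 2/7)
  row 1: subtract 1×row2 = (0, 1, 0, -53/7)
  row 3: subtract -2×row2 = (0, 0, 0, 148/7)
step 4: normalize row 3 (÷148/7) = (0, 0, 0, 1)
  row 0: subtract 2/7×row3 = (1, 0, 0, 0)
  row 1: subtract -53/7×row3 = (0, 1, 0, 0)
  row 2: subtract 18/7×row3 = (0, 0, 1, 0)

pivot columns: 0, 1, 2, 3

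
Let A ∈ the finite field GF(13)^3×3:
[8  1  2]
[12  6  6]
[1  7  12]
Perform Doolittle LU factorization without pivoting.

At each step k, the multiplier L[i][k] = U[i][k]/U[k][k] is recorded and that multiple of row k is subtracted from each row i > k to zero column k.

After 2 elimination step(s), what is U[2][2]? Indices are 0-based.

U[2][2] = 5

[col 0] pivot 8
  R1 -= 8*R0 → (0, 11, 3)  (L[1][0] := 8)
  R2 -= 5*R0 → (0, 2, 2)  (L[2][0] := 5)
[col 1] pivot 11
  R2 -= 12*R1 → (0, 0, 5)  (L[2][1] := 12)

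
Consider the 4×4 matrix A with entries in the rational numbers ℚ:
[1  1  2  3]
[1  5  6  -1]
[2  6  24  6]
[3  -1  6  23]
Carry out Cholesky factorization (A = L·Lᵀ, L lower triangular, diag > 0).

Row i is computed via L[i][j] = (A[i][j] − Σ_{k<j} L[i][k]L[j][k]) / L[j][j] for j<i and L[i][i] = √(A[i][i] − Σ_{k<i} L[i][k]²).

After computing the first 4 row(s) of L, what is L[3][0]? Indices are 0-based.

L[3][0] = 3

Step 1: L[0][0] = √(1) = 1.
  L[1][0] = (1) / L[0][0] = 1.
Step 2: L[1][1] = √(4) = 2.
  L[2][0] = (2) / L[0][0] = 2.
  L[2][1] = (4) / L[1][1] = 2.
Step 3: L[2][2] = √(16) = 4.
  L[3][0] = (3) / L[0][0] = 3.
  L[3][1] = (-4) / L[1][1] = -2.
  L[3][2] = (4) / L[2][2] = 1.
Step 4: L[3][3] = √(9) = 3.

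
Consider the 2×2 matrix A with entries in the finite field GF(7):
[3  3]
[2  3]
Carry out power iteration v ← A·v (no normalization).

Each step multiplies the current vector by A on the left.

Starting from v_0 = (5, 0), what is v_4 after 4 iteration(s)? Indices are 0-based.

v_0 = (5, 0).
v_1 = A·v_0 = (1, 3).
v_2 = A·v_1 = (5, 4).
v_3 = A·v_2 = (6, 1).
v_4 = A·v_3 = (0, 1).

v_4 = (0, 1)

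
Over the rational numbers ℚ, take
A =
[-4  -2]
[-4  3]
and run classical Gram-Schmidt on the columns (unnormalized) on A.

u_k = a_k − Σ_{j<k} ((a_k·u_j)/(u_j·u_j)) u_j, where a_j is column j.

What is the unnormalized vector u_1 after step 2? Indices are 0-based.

Step 1: u_0 = a_0 = (-4, -4).
Step 2: u_1 = a_1 − (-1/8)·u_0 = (-5/2, 5/2).

u_1 = (-5/2, 5/2)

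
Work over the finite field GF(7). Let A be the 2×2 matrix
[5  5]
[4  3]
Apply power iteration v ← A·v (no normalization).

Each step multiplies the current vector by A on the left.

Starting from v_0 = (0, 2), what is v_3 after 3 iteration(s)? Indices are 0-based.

v_3 = (4, 4)

v_0 = (0, 2).
v_1 = A·v_0 = (3, 6).
v_2 = A·v_1 = (3, 2).
v_3 = A·v_2 = (4, 4).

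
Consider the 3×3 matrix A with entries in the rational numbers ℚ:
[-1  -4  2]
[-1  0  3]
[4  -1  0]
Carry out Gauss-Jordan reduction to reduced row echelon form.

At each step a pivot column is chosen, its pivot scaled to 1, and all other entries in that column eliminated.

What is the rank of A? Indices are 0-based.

rank = 3

pivot(0,0)=-1: scale R0 → (1, 4, -2)
  clear (1,0): R1 −= (-1)R0 → (0, 4, 1)
  clear (2,0): R2 −= (4)R0 → (0, -17, 8)
pivot(1,1)=4: scale R1 → (0, 1, 1/4)
  clear (0,1): R0 −= (4)R1 → (1, 0, -3)
  clear (2,1): R2 −= (-17)R1 → (0, 0, 49/4)
pivot(2,2)=49/4: scale R2 → (0, 0, 1)
  clear (0,2): R0 −= (-3)R2 → (1, 0, 0)
  clear (1,2): R1 −= (1/4)R2 → (0, 1, 0)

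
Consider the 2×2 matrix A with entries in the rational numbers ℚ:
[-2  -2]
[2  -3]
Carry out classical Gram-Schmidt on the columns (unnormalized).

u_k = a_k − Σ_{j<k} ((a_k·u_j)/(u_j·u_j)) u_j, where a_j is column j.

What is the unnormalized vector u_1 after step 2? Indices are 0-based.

Step 1: u_0 = a_0 = (-2, 2).
Step 2: u_1 = a_1 − (-1/4)·u_0 = (-5/2, -5/2).

u_1 = (-5/2, -5/2)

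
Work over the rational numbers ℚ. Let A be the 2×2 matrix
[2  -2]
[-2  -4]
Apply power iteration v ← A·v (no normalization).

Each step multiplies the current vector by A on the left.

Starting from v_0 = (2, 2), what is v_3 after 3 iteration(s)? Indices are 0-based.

v_0 = (2, 2).
v_1 = A·v_0 = (0, -12).
v_2 = A·v_1 = (24, 48).
v_3 = A·v_2 = (-48, -240).

v_3 = (-48, -240)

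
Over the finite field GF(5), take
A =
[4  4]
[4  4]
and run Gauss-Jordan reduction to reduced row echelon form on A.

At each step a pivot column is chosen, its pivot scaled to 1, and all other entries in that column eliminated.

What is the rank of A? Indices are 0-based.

[1] R0 /= 4  ⇒  (1, 1)
     R1 -= 4·R0  ⇒  (0, 0)
column 1 empty below row 1

rank = 1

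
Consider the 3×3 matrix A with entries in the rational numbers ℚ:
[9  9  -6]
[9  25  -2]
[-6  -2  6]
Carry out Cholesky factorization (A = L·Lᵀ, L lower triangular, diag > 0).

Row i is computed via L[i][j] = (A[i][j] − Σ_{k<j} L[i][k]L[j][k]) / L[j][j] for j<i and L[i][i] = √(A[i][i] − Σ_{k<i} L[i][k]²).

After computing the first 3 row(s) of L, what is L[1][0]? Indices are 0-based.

L[1][0] = 3

Step 1: L[0][0] = √(9) = 3.
  L[1][0] = (9) / L[0][0] = 3.
Step 2: L[1][1] = √(16) = 4.
  L[2][0] = (-6) / L[0][0] = -2.
  L[2][1] = (4) / L[1][1] = 1.
Step 3: L[2][2] = √(1) = 1.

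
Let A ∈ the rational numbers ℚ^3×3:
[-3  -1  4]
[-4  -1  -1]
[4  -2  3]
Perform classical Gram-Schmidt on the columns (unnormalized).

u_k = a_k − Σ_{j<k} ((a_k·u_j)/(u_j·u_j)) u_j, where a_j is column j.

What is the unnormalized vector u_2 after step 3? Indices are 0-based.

Step 1: u_0 = a_0 = (-3, -4, 4).
Step 2: u_1 = a_1 − (-1/41)·u_0 = (-44/41, -45/41, -78/41).
Step 3: u_2 = a_2 − (4/41)·u_0 − (-73/49)·u_1 = (132/49, -110/49, -11/49).

u_2 = (132/49, -110/49, -11/49)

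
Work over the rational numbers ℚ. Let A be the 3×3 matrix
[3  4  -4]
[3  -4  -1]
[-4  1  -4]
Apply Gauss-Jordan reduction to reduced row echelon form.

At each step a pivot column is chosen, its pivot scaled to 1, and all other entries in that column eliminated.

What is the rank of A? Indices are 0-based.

step 1: normalize row 0 (÷3) = (1, 4/3, -4/3)
  row 1: subtract 3×row0 = (0, -8, 3)
  row 2: subtract -4×row0 = (0, 19/3, -28/3)
step 2: normalize row 1 (÷-8) = (0, 1, -3/8)
  row 0: subtract 4/3×row1 = (1, 0, -5/6)
  row 2: subtract 19/3×row1 = (0, 0, -167/24)
step 3: normalize row 2 (÷-167/24) = (0, 0, 1)
  row 0: subtract -5/6×row2 = (1, 0, 0)
  row 1: subtract -3/8×row2 = (0, 1, 0)

rank = 3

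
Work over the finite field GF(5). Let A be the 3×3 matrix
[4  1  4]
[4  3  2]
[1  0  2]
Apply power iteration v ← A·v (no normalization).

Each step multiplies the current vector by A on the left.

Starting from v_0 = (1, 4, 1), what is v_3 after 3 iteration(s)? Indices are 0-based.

v_0 = (1, 4, 1).
v_1 = A·v_0 = (2, 3, 3).
v_2 = A·v_1 = (3, 3, 3).
v_3 = A·v_2 = (2, 2, 4).

v_3 = (2, 2, 4)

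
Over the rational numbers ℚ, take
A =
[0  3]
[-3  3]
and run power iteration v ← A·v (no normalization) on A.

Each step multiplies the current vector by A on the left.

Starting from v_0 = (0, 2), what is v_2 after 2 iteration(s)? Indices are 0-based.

v_0 = (0, 2).
v_1 = A·v_0 = (6, 6).
v_2 = A·v_1 = (18, 0).

v_2 = (18, 0)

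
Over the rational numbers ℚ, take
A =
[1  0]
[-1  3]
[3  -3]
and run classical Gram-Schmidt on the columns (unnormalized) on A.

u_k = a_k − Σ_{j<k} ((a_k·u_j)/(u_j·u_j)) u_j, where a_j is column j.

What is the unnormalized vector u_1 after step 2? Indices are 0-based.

u_1 = (12/11, 21/11, 3/11)

Step 1: u_0 = a_0 = (1, -1, 3).
Step 2: u_1 = a_1 − (-12/11)·u_0 = (12/11, 21/11, 3/11).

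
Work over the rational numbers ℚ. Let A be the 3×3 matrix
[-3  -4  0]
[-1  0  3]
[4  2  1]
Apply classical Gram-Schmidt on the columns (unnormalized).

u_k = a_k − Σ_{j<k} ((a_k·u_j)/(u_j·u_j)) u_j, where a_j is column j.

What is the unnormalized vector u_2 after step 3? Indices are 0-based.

Step 1: u_0 = a_0 = (-3, -1, 4).
Step 2: u_1 = a_1 − (10/13)·u_0 = (-22/13, 10/13, -14/13).
Step 3: u_2 = a_2 − (1/26)·u_0 − (4/15)·u_1 = (17/30, 17/6, 17/15).

u_2 = (17/30, 17/6, 17/15)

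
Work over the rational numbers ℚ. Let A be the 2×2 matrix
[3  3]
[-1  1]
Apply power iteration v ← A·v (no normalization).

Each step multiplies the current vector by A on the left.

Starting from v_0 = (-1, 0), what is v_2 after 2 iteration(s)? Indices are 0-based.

v_2 = (-6, 4)

v_0 = (-1, 0).
v_1 = A·v_0 = (-3, 1).
v_2 = A·v_1 = (-6, 4).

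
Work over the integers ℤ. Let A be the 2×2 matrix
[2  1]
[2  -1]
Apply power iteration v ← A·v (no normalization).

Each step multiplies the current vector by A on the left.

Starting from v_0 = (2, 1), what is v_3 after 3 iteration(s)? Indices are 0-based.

v_3 = (33, 19)

v_0 = (2, 1).
v_1 = A·v_0 = (5, 3).
v_2 = A·v_1 = (13, 7).
v_3 = A·v_2 = (33, 19).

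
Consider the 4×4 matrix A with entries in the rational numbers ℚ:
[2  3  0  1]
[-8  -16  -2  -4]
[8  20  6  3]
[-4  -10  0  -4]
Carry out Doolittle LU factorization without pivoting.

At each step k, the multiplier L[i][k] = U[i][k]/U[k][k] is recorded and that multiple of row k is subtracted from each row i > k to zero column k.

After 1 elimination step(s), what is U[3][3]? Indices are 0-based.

U[3][3] = -2

k=0: U[0][0]=2
  eliminate (1,0): mult=-4, new row 1: (0, -4, -2, 0); set L[1][0]=-4
  eliminate (2,0): mult=4, new row 2: (0, 8, 6, -1); set L[2][0]=4
  eliminate (3,0): mult=-2, new row 3: (0, -4, 0, -2); set L[3][0]=-2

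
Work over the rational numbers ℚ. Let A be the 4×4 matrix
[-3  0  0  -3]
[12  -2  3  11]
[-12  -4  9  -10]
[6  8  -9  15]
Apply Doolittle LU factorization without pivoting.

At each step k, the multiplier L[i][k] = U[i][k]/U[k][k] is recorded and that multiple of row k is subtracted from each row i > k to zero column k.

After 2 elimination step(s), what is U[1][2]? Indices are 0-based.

U[1][2] = 3

Step 1: pivot at (0,0) is -3.
  row1 ← row1 − (-4)·row0  ⇒  L[1][0]=-4, U row1=(0, -2, 3, -1)
  row2 ← row2 − (4)·row0  ⇒  L[2][0]=4, U row2=(0, -4, 9, 2)
  row3 ← row3 − (-2)·row0  ⇒  L[3][0]=-2, U row3=(0, 8, -9, 9)
Step 2: pivot at (1,1) is -2.
  row2 ← row2 − (2)·row1  ⇒  L[2][1]=2, U row2=(0, 0, 3, 4)
  row3 ← row3 − (-4)·row1  ⇒  L[3][1]=-4, U row3=(0, 0, 3, 5)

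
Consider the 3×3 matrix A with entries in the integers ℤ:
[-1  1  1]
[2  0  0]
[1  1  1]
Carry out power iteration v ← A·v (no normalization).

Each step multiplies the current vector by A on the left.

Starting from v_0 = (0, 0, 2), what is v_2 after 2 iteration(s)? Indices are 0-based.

v_0 = (0, 0, 2).
v_1 = A·v_0 = (2, 0, 2).
v_2 = A·v_1 = (0, 4, 4).

v_2 = (0, 4, 4)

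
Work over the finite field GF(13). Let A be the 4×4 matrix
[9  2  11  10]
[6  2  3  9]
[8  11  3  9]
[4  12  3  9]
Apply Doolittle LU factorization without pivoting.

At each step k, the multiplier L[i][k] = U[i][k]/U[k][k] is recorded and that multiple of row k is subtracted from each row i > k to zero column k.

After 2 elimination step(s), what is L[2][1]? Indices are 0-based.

L[2][1] = 3

[col 0] pivot 9
  R1 -= 5*R0 → (0, 5, 0, 11)  (L[1][0] := 5)
  R2 -= 11*R0 → (0, 2, 12, 3)  (L[2][0] := 11)
  R3 -= 12*R0 → (0, 1, 1, 6)  (L[3][0] := 12)
[col 1] pivot 5
  R2 -= 3*R1 → (0, 0, 12, 9)  (L[2][1] := 3)
  R3 -= 8*R1 → (0, 0, 1, 9)  (L[3][1] := 8)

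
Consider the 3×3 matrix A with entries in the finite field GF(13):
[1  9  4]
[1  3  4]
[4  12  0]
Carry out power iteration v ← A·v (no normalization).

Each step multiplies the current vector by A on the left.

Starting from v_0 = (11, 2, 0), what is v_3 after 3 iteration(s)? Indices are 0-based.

v_0 = (11, 2, 0).
v_1 = A·v_0 = (3, 4, 3).
v_2 = A·v_1 = (12, 1, 8).
v_3 = A·v_2 = (1, 8, 8).

v_3 = (1, 8, 8)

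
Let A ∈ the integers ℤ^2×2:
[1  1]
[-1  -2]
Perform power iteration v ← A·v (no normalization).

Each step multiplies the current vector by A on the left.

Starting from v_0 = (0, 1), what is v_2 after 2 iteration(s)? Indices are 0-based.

v_2 = (-1, 3)

v_0 = (0, 1).
v_1 = A·v_0 = (1, -2).
v_2 = A·v_1 = (-1, 3).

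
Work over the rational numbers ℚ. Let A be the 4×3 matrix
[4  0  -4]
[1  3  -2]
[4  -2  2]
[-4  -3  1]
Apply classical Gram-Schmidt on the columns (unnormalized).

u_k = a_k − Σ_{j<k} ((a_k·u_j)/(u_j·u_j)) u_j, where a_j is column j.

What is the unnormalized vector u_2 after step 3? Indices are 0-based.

u_2 = (-464/147, -32/147, 88/49, -208/147)

Step 1: u_0 = a_0 = (4, 1, 4, -4).
Step 2: u_1 = a_1 − (1/7)·u_0 = (-4/7, 20/7, -18/7, -17/7).
Step 3: u_2 = a_2 − (-2/7)·u_0 − (-11/21)·u_1 = (-464/147, -32/147, 88/49, -208/147).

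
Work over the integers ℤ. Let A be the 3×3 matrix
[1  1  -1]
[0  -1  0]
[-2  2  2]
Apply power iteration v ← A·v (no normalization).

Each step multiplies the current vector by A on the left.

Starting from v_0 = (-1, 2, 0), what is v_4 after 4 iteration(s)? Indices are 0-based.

v_4 = (-43, 2, 78)

v_0 = (-1, 2, 0).
v_1 = A·v_0 = (1, -2, 6).
v_2 = A·v_1 = (-7, 2, 6).
v_3 = A·v_2 = (-11, -2, 30).
v_4 = A·v_3 = (-43, 2, 78).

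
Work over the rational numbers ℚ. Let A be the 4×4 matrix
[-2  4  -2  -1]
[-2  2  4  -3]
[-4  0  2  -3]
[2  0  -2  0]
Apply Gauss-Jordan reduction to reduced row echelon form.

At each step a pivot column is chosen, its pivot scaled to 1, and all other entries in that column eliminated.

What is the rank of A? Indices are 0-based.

rank = 4

[1] R0 /= -2  ⇒  (1, -2, 1, 1/2)
     R1 -= -2·R0  ⇒  (0, -2, 6, -2)
     R2 -= -4·R0  ⇒  (0, -8, 6, -1)
     R3 -= 2·R0  ⇒  (0, 4, -4, -1)
[2] R1 /= -2  ⇒  (0, 1, -3, 1)
     R0 -= -2·R1  ⇒  (1, 0, -5, 5/2)
     R2 -= -8·R1  ⇒  (0, 0, -18, 7)
     R3 -= 4·R1  ⇒  (0, 0, 8, -5)
[3] R2 /= -18  ⇒  (0, 0, 1, -7/18)
     R0 -= -5·R2  ⇒  (1, 0, 0, 5/9)
     R1 -= -3·R2  ⇒  (0, 1, 0, -1/6)
     R3 -= 8·R2  ⇒  (0, 0, 0, -17/9)
[4] R3 /= -17/9  ⇒  (0, 0, 0, 1)
     R0 -= 5/9·R3  ⇒  (1, 0, 0, 0)
     R1 -= -1/6·R3  ⇒  (0, 1, 0, 0)
     R2 -= -7/18·R3  ⇒  (0, 0, 1, 0)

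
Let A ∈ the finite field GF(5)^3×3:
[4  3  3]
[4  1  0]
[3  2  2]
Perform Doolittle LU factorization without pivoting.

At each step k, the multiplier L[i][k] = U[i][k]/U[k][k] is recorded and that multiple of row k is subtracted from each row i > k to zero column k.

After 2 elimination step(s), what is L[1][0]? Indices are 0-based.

Step 1: pivot at (0,0) is 4.
  row1 ← row1 − (1)·row0  ⇒  L[1][0]=1, U row1=(0, 3, 2)
  row2 ← row2 − (2)·row0  ⇒  L[2][0]=2, U row2=(0, 1, 1)
Step 2: pivot at (1,1) is 3.
  row2 ← row2 − (2)·row1  ⇒  L[2][1]=2, U row2=(0, 0, 2)

L[1][0] = 1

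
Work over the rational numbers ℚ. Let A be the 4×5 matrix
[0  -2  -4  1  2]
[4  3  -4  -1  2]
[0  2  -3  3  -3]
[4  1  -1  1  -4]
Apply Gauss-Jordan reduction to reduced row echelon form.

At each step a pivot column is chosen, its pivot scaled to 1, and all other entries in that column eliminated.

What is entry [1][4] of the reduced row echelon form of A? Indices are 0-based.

[1] R0 <-> R1
[1] R0 /= 4  ⇒  (1, 3/4, -1, -1/4, 1/2)
     R3 -= 4·R0  ⇒  (0, -2, 3, 2, -6)
[2] R1 /= -2  ⇒  (0, 1, 2, -1/2, -1)
     R0 -= 3/4·R1  ⇒  (1, 0, -5/2, 1/8, 5/4)
     R2 -= 2·R1  ⇒  (0, 0, -7, 4, -1)
     R3 -= -2·R1  ⇒  (0, 0, 7, 1, -8)
[3] R2 /= -7  ⇒  (0, 0, 1, -4/7, 1/7)
     R0 -= -5/2·R2  ⇒  (1, 0, 0, -73/56, 45/28)
     R1 -= 2·R2  ⇒  (0, 1, 0, 9/14, -9/7)
     R3 -= 7·R2  ⇒  (0, 0, 0, 5, -9)
[4] R3 /= 5  ⇒  (0, 0, 0, 1, -9/5)
     R0 -= -73/56·R3  ⇒  (1, 0, 0, 0, -207/280)
     R1 -= 9/14·R3  ⇒  (0, 1, 0, 0, -9/70)
     R2 -= -4/7·R3  ⇒  (0, 0, 1, 0, -31/35)

M[1][4] = -9/70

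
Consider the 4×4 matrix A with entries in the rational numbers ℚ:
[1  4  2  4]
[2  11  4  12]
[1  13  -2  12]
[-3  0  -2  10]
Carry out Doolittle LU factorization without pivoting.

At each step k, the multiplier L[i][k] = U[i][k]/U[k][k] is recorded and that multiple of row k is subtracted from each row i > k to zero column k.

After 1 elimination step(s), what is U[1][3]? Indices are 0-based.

Step 1: pivot at (0,0) is 1.
  row1 ← row1 − (2)·row0  ⇒  L[1][0]=2, U row1=(0, 3, 0, 4)
  row2 ← row2 − (1)·row0  ⇒  L[2][0]=1, U row2=(0, 9, -4, 8)
  row3 ← row3 − (-3)·row0  ⇒  L[3][0]=-3, U row3=(0, 12, 4, 22)

U[1][3] = 4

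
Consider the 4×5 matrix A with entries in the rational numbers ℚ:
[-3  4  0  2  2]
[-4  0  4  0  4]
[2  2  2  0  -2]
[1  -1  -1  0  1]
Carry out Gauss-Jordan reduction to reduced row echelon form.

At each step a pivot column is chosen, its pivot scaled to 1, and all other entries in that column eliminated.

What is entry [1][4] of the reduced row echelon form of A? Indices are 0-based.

pivot(0,0)=-3: scale R0 → (1, -4/3, 0, -2/3, -2/3)
  clear (1,0): R1 −= (-4)R0 → (0, -16/3, 4, -8/3, 4/3)
  clear (2,0): R2 −= (2)R0 → (0, 14/3, 2, 4/3, -2/3)
  clear (3,0): R3 −= (1)R0 → (0, 1/3, -1, 2/3, 5/3)
pivot(1,1)=-16/3: scale R1 → (0, 1, -3/4, 1/2, -1/4)
  clear (0,1): R0 −= (-4/3)R1 → (1, 0, -1, 0, -1)
  clear (2,1): R2 −= (14/3)R1 → (0, 0, 11/2, -1, 1/2)
  clear (3,1): R3 −= (1/3)R1 → (0, 0, -3/4, 1/2, 7/4)
pivot(2,2)=11/2: scale R2 → (0, 0, 1, -2/11, 1/11)
  clear (0,2): R0 −= (-1)R2 → (1, 0, 0, -2/11, -10/11)
  clear (1,2): R1 −= (-3/4)R2 → (0, 1, 0, 4/11, -2/11)
  clear (3,2): R3 −= (-3/4)R2 → (0, 0, 0, 4/11, 20/11)
pivot(3,3)=4/11: scale R3 → (0, 0, 0, 1, 5)
  clear (0,3): R0 −= (-2/11)R3 → (1, 0, 0, 0, 0)
  clear (1,3): R1 −= (4/11)R3 → (0, 1, 0, 0, -2)
  clear (2,3): R2 −= (-2/11)R3 → (0, 0, 1, 0, 1)

M[1][4] = -2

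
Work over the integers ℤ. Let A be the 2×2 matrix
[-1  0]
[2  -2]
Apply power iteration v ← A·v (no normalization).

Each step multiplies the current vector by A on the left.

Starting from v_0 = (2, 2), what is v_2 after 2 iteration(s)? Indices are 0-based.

v_0 = (2, 2).
v_1 = A·v_0 = (-2, 0).
v_2 = A·v_1 = (2, -4).

v_2 = (2, -4)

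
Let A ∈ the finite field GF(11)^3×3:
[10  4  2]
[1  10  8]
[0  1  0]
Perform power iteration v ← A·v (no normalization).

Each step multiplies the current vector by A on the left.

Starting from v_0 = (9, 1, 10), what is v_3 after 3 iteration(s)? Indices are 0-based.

v_0 = (9, 1, 10).
v_1 = A·v_0 = (4, 0, 1).
v_2 = A·v_1 = (9, 1, 0).
v_3 = A·v_2 = (6, 8, 1).

v_3 = (6, 8, 1)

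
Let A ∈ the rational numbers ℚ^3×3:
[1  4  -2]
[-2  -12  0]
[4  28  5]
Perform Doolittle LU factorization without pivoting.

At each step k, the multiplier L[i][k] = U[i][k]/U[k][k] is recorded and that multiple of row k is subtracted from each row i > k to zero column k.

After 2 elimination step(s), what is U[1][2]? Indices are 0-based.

U[1][2] = -4

k=0: U[0][0]=1
  eliminate (1,0): mult=-2, new row 1: (0, -4, -4); set L[1][0]=-2
  eliminate (2,0): mult=4, new row 2: (0, 12, 13); set L[2][0]=4
k=1: U[1][1]=-4
  eliminate (2,1): mult=-3, new row 2: (0, 0, 1); set L[2][1]=-3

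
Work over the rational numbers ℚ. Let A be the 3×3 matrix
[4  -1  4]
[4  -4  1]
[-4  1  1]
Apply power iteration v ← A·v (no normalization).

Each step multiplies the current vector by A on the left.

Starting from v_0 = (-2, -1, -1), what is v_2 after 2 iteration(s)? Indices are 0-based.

v_2 = (-15, -18, 45)

v_0 = (-2, -1, -1).
v_1 = A·v_0 = (-11, -5, 6).
v_2 = A·v_1 = (-15, -18, 45).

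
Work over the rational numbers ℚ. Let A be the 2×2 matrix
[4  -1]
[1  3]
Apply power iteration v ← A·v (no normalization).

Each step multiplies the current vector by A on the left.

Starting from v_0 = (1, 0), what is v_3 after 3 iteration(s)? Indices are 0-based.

v_3 = (53, 36)

v_0 = (1, 0).
v_1 = A·v_0 = (4, 1).
v_2 = A·v_1 = (15, 7).
v_3 = A·v_2 = (53, 36).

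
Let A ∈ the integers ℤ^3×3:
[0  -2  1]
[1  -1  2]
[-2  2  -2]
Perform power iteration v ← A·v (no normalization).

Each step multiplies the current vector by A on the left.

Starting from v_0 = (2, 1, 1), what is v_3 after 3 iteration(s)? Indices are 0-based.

v_3 = (40, 34, -36)

v_0 = (2, 1, 1).
v_1 = A·v_0 = (-1, 3, -4).
v_2 = A·v_1 = (-10, -12, 16).
v_3 = A·v_2 = (40, 34, -36).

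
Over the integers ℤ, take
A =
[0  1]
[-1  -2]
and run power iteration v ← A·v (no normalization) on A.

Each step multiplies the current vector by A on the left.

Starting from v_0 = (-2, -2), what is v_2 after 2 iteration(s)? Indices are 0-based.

v_2 = (6, -10)

v_0 = (-2, -2).
v_1 = A·v_0 = (-2, 6).
v_2 = A·v_1 = (6, -10).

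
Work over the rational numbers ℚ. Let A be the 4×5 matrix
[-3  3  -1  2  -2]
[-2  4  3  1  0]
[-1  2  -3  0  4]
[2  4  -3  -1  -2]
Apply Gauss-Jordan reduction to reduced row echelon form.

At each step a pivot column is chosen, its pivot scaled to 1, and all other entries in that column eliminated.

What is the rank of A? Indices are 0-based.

step 1: normalize row 0 (÷-3) = (1, -1, 1/3, -2/3, 2/3)
  row 1: subtract -2×row0 = (0, 2, 11/3, -1/3, 4/3)
  row 2: subtract -1×row0 = (0, 1, -8/3, -2/3, 14/3)
  row 3: subtract 2×row0 = (0, 6, -11/3, 1/3, -10/3)
step 2: normalize row 1 (÷2) = (0, 1, 11/6, -1/6, 2/3)
  row 0: subtract -1×row1 = (1, 0, 13/6, -5/6, 4/3)
  row 2: subtract 1×row1 = (0, 0, -9/2, -1/2, 4)
  row 3: subtract 6×row1 = (0, 0, -44/3, 4/3, -22/3)
step 3: normalize row 2 (÷-9/2) = (0, 0, 1, 1/9, -8/9)
  row 0: subtract 13/6×row2 = (1, 0, 0, -29/27, 88/27)
  row 1: subtract 11/6×row2 = (0, 1, 0, -10/27, 62/27)
  row 3: subtract -44/3×row2 = (0, 0, 0, 80/27, -550/27)
step 4: normalize row 3 (÷80/27) = (0, 0, 0, 1, -55/8)
  row 0: subtract -29/27×row3 = (1, 0, 0, 0, -33/8)
  row 1: subtract -10/27×row3 = (0, 1, 0, 0, -1/4)
  row 2: subtract 1/9×row3 = (0, 0, 1, 0, -1/8)

rank = 4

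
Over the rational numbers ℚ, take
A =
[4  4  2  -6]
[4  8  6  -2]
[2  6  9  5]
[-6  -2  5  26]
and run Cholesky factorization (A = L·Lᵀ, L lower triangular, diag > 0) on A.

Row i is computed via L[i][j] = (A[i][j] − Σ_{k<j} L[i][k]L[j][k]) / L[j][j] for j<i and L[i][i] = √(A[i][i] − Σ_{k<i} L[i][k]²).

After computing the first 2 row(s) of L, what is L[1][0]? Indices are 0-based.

Step 1: L[0][0] = √(4) = 2.
  L[1][0] = (4) / L[0][0] = 2.
Step 2: L[1][1] = √(4) = 2.

L[1][0] = 2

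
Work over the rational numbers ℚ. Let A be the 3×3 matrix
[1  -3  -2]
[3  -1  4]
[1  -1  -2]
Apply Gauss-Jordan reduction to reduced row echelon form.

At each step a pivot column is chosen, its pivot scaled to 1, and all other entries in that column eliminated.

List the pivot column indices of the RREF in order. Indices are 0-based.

pivot columns: 0, 1, 2

step 1: normalize row 0 (÷1) = (1, -3, -2)
  row 1: subtract 3×row0 = (0, 8, 10)
  row 2: subtract 1×row0 = (0, 2, 0)
step 2: normalize row 1 (÷8) = (0, 1, 5/4)
  row 0: subtract -3×row1 = (1, 0, 7/4)
  row 2: subtract 2×row1 = (0, 0, -5/2)
step 3: normalize row 2 (÷-5/2) = (0, 0, 1)
  row 0: subtract 7/4×row2 = (1, 0, 0)
  row 1: subtract 5/4×row2 = (0, 1, 0)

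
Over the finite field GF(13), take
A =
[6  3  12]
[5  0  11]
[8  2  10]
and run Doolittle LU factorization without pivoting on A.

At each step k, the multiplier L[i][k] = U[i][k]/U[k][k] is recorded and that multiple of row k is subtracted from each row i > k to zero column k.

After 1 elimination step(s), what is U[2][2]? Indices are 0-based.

U[2][2] = 7

[col 0] pivot 6
  R1 -= 3*R0 → (0, 4, 1)  (L[1][0] := 3)
  R2 -= 10*R0 → (0, 11, 7)  (L[2][0] := 10)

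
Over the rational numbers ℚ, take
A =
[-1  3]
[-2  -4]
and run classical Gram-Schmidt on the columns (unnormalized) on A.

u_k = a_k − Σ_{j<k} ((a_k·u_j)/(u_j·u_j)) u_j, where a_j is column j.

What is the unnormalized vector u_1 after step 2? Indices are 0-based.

u_1 = (4, -2)

Step 1: u_0 = a_0 = (-1, -2).
Step 2: u_1 = a_1 − (1)·u_0 = (4, -2).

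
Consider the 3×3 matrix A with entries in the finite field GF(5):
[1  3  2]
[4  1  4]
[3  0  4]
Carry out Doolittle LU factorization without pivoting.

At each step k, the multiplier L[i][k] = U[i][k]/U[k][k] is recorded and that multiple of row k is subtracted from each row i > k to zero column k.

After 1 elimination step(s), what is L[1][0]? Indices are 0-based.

Step 1: pivot at (0,0) is 1.
  row1 ← row1 − (4)·row0  ⇒  L[1][0]=4, U row1=(0, 4, 1)
  row2 ← row2 − (3)·row0  ⇒  L[2][0]=3, U row2=(0, 1, 3)

L[1][0] = 4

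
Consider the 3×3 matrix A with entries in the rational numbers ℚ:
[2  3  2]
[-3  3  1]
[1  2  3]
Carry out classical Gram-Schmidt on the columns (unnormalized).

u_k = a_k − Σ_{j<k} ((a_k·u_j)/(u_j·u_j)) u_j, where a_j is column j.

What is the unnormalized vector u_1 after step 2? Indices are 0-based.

u_1 = (22/7, 39/14, 29/14)

Step 1: u_0 = a_0 = (2, -3, 1).
Step 2: u_1 = a_1 − (-1/14)·u_0 = (22/7, 39/14, 29/14).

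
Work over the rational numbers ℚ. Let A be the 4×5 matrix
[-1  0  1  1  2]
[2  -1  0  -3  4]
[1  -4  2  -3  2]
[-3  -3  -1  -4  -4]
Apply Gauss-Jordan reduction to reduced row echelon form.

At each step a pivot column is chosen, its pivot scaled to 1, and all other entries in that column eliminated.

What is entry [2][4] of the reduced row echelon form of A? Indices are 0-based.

M[2][4] = 9/2

pivot(0,0)=-1: scale R0 → (1, 0, -1, -1, -2)
  clear (1,0): R1 −= (2)R0 → (0, -1, 2, -1, 8)
  clear (2,0): R2 −= (1)R0 → (0, -4, 3, -2, 4)
  clear (3,0): R3 −= (-3)R0 → (0, -3, -4, -7, -10)
pivot(1,1)=-1: scale R1 → (0, 1, -2, 1, -8)
  clear (2,1): R2 −= (-4)R1 → (0, 0, -5, 2, -28)
  clear (3,1): R3 −= (-3)R1 → (0, 0, -10, -4, -34)
pivot(2,2)=-5: scale R2 → (0, 0, 1, -2/5, 28/5)
  clear (0,2): R0 −= (-1)R2 → (1, 0, 0, -7/5, 18/5)
  clear (1,2): R1 −= (-2)R2 → (0, 1, 0, 1/5, 16/5)
  clear (3,2): R3 −= (-10)R2 → (0, 0, 0, -8, 22)
pivot(3,3)=-8: scale R3 → (0, 0, 0, 1, -11/4)
  clear (0,3): R0 −= (-7/5)R3 → (1, 0, 0, 0, -1/4)
  clear (1,3): R1 −= (1/5)R3 → (0, 1, 0, 0, 15/4)
  clear (2,3): R2 −= (-2/5)R3 → (0, 0, 1, 0, 9/2)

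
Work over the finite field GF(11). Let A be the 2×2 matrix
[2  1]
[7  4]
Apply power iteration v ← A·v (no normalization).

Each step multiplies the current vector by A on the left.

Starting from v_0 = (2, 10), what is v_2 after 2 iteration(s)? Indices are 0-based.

v_0 = (2, 10).
v_1 = A·v_0 = (3, 10).
v_2 = A·v_1 = (5, 6).

v_2 = (5, 6)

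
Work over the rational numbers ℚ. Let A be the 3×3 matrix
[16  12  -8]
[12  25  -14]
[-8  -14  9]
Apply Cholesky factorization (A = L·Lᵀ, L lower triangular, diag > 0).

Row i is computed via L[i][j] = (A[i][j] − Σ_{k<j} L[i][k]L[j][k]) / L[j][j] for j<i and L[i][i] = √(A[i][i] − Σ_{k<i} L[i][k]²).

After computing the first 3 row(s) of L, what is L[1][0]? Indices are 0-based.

Step 1: L[0][0] = √(16) = 4.
  L[1][0] = (12) / L[0][0] = 3.
Step 2: L[1][1] = √(16) = 4.
  L[2][0] = (-8) / L[0][0] = -2.
  L[2][1] = (-8) / L[1][1] = -2.
Step 3: L[2][2] = √(1) = 1.

L[1][0] = 3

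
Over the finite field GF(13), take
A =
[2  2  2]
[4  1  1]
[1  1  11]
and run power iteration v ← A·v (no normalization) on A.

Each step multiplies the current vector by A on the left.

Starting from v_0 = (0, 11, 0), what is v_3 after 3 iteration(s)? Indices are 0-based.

v_3 = (2, 5, 7)

v_0 = (0, 11, 0).
v_1 = A·v_0 = (9, 11, 11).
v_2 = A·v_1 = (10, 6, 11).
v_3 = A·v_2 = (2, 5, 7).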